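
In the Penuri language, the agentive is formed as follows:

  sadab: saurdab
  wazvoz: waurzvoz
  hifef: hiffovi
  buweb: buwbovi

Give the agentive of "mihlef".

mihlfovi

buweb and sadab both end in -b yet inflect differently (buwbovi, saurdab), so the final letter is not what conditions the rule; the last vowel is.
"mihlef" has last vowel 'e'. The stems whose last vowel is 'e' (hifef → hiffovi, buweb → buwbovi) delete the last vowel and add -ovi.
So mihlef → mihlfovi.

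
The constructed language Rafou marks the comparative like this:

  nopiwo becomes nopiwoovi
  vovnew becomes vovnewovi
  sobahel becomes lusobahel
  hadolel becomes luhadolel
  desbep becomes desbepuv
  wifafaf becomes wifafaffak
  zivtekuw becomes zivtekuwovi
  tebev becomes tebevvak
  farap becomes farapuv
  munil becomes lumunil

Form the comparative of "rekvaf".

"rekvaf" ends in -f. The one such stem in the data (wifafaf → wifafaffak) doubles the final consonant and adds -ak (as does tebev), so the same rule applies.
So rekvaf → rekvaffak.

rekvaffak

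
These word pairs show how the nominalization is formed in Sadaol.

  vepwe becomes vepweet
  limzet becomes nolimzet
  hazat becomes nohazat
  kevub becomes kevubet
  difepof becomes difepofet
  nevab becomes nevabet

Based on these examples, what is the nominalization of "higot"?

nohigot

"higot" ends in -t. The stems ending in -t (limzet → nolimzet, hazat → nohazat) add the prefix no-.
The other pattern: stems ending in -b, -e or -f add -et.
So higot → nohigot.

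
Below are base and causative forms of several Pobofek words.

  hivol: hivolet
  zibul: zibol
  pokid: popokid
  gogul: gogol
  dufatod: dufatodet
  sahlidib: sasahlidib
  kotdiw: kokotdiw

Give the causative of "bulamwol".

dufatod and pokid both end in -d yet inflect differently (dufatodet, popokid), so the final letter is not what conditions the rule; the last vowel is.
"bulamwol" has last vowel 'o'. The stems whose last vowel is 'o' (dufatod → dufatodet, hivol → hivolet) add -et.
The other patterns: stems whose last vowel is 'i' repeat the first consonant+vowel as a prefix; stems whose last vowel is 'u' change the last vowel to 'o'.
So bulamwol → bulamwolet.

bulamwolet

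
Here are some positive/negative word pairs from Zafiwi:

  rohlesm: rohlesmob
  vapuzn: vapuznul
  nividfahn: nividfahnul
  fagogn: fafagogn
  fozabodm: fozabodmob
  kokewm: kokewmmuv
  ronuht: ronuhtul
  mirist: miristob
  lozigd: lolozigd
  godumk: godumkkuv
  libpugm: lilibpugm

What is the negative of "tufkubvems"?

libpugm and kokewm both end in -m yet inflect differently (lilibpugm, kokewmmuv), so the final letter is not what conditions the rule; the second-to-last letter is.
"tufkubvems" has second-to-last letter 'm'. The one such stem in the data (godumk → godumkkuv) doubles the final consonant and adds -uv (as does kokewm), so the same rule applies.
The other patterns: stems whose second-to-last letter is 'g' repeat the first consonant+vowel as a prefix; stems whose second-to-last letter is 'h' or 'z' add -ul; stems whose second-to-last letter is 'd' or 's' add -ob.
So tufkubvems → tufkubvemssuv.

tufkubvemssuv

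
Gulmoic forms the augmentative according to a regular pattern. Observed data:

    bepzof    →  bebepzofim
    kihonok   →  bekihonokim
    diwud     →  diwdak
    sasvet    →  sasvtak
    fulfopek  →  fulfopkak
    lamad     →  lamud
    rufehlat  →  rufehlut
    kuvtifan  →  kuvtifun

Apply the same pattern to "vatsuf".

vatsfak

"vatsuf" has last vowel 'u'. The one such stem in the data (diwud → diwdak) deletes the last vowel and adds -ak (as do sasvet, fulfopek), so the same rule applies.
The other patterns: stems whose last vowel is 'o' add be- … -im around the stem; stems whose last vowel is 'a' change the last vowel to 'u'.
So vatsuf → vatsfak.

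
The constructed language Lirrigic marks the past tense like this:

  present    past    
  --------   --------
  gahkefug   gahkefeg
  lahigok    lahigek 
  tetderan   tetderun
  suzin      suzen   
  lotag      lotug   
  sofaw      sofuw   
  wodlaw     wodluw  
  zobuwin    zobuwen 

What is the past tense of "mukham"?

tetderan and zobuwin both end in -n yet inflect differently (tetderun, zobuwen), so the final letter is not what conditions the rule; the last vowel is.
"mukham" has last vowel 'a'. The stems whose last vowel is 'a' (wodlaw → wodluw, tetderan → tetderun, lotag → lotug) change the last vowel to 'u'.
The other pattern: stems whose last vowel is 'i', 'o' or 'u' change the last vowel to 'e'.
So mukham → mukhum.

mukhum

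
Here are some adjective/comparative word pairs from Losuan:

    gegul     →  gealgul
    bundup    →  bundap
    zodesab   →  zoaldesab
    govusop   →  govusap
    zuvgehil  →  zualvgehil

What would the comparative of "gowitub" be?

bundup and gegul both have last vowel 'u' yet inflect differently (bundap, gealgul), so the last vowel is not what conditions the rule; the final letter is.
"gowitub" ends in -b. The one such stem in the data (zodesab → zoaldesab) inserts -al- after the first vowel (as do gegul, zuvgehil), so the same rule applies.
So gowitub → goalwitub.

goalwitub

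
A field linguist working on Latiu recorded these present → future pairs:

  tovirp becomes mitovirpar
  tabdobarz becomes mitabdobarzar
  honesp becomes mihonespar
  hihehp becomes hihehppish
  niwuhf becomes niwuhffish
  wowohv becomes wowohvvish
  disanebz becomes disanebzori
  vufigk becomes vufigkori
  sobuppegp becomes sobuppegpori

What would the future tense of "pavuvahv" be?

"pavuvahv" has second-to-last letter 'h'. The stems whose second-to-last letter is 'h' (hihehp → hihehppish, niwuhf → niwuhffish, wowohv → wowohvvish) double the final consonant and add -ish.
The other patterns: stems whose second-to-last letter is 'r' or 's' add mi- … -ar around the stem; stems whose second-to-last letter is 'b' or 'g' add -ori.
So pavuvahv → pavuvahvvish.

pavuvahvvish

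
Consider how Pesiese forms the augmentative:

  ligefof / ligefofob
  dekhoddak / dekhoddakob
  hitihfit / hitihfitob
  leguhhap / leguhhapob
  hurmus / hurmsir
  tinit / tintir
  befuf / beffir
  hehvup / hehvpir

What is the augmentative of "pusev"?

hitihfit and tinit both end in -t yet inflect differently (hitihfitob, tintir), so the final letter is not what conditions the rule; the number of vowels is.
"pusev" has 2 vowels. The stems with 2 vowels (hurmus → hurmsir, tinit → tintir, befuf → beffir) delete the last vowel and add -ir.
So pusev → pusvir.

pusvir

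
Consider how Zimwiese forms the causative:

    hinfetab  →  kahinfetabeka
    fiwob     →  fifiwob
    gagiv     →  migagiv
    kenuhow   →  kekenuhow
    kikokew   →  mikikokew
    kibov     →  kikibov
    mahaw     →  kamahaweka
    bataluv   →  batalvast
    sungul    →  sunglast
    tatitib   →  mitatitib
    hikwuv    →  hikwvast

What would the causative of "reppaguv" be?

reppagvast

kikokew and mahaw both end in -w yet inflect differently (mikikokew, kamahaweka), so the final letter is not what conditions the rule; the last vowel is.
"reppaguv" has last vowel 'u'. The stems whose last vowel is 'u' (hikwuv → hikwvast, sungul → sunglast, bataluv → batalvast) delete the last vowel and add -ast.
The other patterns: stems whose last vowel is 'e' or 'i' add the prefix mi-; stems whose last vowel is 'a' add ka- … -eka around the stem; stems whose last vowel is 'o' repeat the first consonant+vowel as a prefix.
So reppaguv → reppagvast.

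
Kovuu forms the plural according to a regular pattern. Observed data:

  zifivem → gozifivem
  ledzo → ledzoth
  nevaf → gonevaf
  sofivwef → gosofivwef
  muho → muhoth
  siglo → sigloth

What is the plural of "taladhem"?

gotaladhem

siglo and sofivwef both begin with s- yet inflect differently (sigloth, gosofivwef), so the first letter is not what conditions the rule; the final letter is.
"taladhem" ends in -m. The one such stem in the data (zifivem → gozifivem) adds the prefix go-, so the same rule applies.
So taladhem → gotaladhem.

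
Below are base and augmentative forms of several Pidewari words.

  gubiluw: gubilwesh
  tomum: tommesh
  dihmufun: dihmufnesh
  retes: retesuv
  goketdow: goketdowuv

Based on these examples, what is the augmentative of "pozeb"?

gubiluw and goketdow both end in -w yet inflect differently (gubilwesh, goketdowuv), so the final letter is not what conditions the rule; the last vowel is.
"pozeb" has last vowel 'e'. The one such stem in the data (retes → retesuv) adds -uv, so the same rule applies.
The other pattern: stems whose last vowel is 'u' delete the last vowel and add -esh.
So pozeb → pozebuv.

pozebuv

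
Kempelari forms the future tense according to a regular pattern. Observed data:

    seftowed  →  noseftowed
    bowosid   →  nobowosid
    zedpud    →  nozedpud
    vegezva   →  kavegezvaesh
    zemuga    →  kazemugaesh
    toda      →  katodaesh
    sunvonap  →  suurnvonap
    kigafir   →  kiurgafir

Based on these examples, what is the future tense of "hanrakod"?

vegezva and sunvonap both have last vowel 'a' yet inflect differently (kavegezvaesh, suurnvonap), so the last vowel is not what conditions the rule; the final letter is.
"hanrakod" ends in -d. The stems ending in -d (seftowed → noseftowed, bowosid → nobowosid, zedpud → nozedpud) add the prefix no-.
The other patterns: stems ending in -a add ka- … -esh around the stem; stems ending in -p or -r insert -ur- after the first vowel.
So hanrakod → nohanrakod.

nohanrakod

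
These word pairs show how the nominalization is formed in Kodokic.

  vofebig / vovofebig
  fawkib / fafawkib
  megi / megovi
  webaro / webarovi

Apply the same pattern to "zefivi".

zefivovi

vofebig and megi both have last vowel 'i' yet inflect differently (vovofebig, megovi), so the last vowel is not what conditions the rule; whether the stem ends in a vowel or a consonant is.
"zefivi" ends in a vowel. The stems ending in a vowel (megi → megovi, webaro → webarovi) drop the final letter and add -ovi.
The other pattern: stems ending in a consonant repeat the first consonant+vowel as a prefix.
So zefivi → zefivovi.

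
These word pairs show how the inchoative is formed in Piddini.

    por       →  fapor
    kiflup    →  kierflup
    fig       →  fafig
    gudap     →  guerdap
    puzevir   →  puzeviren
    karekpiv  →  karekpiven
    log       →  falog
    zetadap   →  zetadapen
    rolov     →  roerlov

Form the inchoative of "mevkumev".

rolov and karekpiv both end in -v yet inflect differently (roerlov, karekpiven), so the final letter is not what conditions the rule; the number of vowels is.
"mevkumev" has 3 vowels. The stems with 3 vowels (karekpiv → karekpiven, zetadap → zetadapen, puzevir → puzeviren) add -en.
So mevkumev → mevkumeven.

mevkumeven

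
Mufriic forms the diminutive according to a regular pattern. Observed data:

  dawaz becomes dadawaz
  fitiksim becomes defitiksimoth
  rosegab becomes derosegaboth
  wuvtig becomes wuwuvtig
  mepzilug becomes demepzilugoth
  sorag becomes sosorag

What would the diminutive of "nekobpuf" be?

denekobpufoth

"nekobpuf" has 3 vowels. The stems with 3 vowels (fitiksim → defitiksimoth, mepzilug → demepzilugoth, rosegab → derosegaboth) add de- … -oth around the stem.
The other pattern: stems with 2 vowels repeat the first consonant+vowel as a prefix.
So nekobpuf → denekobpufoth.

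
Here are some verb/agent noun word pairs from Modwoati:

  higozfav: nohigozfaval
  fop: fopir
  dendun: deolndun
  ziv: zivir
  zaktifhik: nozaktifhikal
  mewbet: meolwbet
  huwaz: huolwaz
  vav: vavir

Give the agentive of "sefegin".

nosefeginal

"sefegin" has 3 vowels. The stems with 3 vowels (higozfav → nohigozfaval, zaktifhik → nozaktifhikal) add no- … -al around the stem.
The other patterns: stems with 1 vowel add -ir; stems with 2 vowels insert -ol- after the first vowel.
So sefegin → nosefeginal.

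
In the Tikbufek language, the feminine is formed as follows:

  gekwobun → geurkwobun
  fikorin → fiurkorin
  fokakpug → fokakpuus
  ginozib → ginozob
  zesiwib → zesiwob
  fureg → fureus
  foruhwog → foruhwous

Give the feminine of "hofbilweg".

fokakpug and gekwobun both have last vowel 'u' yet inflect differently (fokakpuus, geurkwobun), so the last vowel is not what conditions the rule; the final letter is.
"hofbilweg" ends in -g. The stems ending in -g (fokakpug → fokakpuus, foruhwog → foruhwous, fureg → fureus) drop the final letter and add -us.
The other patterns: stems ending in -n insert -ur- after the first vowel; stems ending in -b change the last vowel to 'o'.
So hofbilweg → hofbilweus.

hofbilweus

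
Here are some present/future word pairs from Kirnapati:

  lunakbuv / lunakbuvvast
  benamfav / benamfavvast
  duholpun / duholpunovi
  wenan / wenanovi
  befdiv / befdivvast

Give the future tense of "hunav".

hunavvast

benamfav and wenan both have last vowel 'a' yet inflect differently (benamfavvast, wenanovi), so the last vowel is not what conditions the rule; the final letter is.
"hunav" ends in -v. The stems ending in -v (lunakbuv → lunakbuvvast, befdiv → befdivvast, benamfav → benamfavvast) double the final consonant and add -ast.
So hunav → hunavvast.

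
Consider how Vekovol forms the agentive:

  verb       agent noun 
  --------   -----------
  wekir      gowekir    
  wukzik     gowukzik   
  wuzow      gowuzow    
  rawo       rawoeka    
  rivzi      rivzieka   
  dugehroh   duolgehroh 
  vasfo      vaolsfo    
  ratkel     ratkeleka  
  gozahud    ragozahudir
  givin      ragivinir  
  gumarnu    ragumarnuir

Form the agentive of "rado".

radoeka

"rado" begins with r-. The stems beginning with r- (rivzi → rivzieka, ratkel → ratkeleka, rawo → rawoeka) add -eka.
So rado → radoeka.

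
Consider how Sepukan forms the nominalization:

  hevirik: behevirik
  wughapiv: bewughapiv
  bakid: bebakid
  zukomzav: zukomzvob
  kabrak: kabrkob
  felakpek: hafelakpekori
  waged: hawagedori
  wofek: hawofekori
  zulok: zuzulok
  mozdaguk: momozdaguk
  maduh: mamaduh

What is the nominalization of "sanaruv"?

"sanaruv" has last vowel 'u'. The stems whose last vowel is 'u' (mozdaguk → momozdaguk, maduh → mamaduh) repeat the first consonant+vowel as a prefix.
So sanaruv → sasanaruv.

sasanaruv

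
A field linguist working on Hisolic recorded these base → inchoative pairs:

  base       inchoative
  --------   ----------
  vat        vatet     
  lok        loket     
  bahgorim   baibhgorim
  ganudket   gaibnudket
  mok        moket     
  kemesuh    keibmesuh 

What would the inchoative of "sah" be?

sahet

ganudket and vat both end in -t yet inflect differently (gaibnudket, vatet), so the final letter is not what conditions the rule; the number of vowels is.
"sah" has 1 vowel. The stems with 1 vowel (mok → moket, lok → loket, vat → vatet) add -et.
The other pattern: stems with 3 vowels insert -ib- after the first vowel.
So sah → sahet.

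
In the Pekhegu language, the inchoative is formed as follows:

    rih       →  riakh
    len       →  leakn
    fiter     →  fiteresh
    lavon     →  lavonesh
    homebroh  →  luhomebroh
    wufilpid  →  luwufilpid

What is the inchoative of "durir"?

duriresh

len and lavon both end in -n yet inflect differently (leakn, lavonesh), so the final letter is not what conditions the rule; the number of vowels is.
"durir" has 2 vowels. The stems with 2 vowels (fiter → fiteresh, lavon → lavonesh) add -esh.
So durir → duriresh.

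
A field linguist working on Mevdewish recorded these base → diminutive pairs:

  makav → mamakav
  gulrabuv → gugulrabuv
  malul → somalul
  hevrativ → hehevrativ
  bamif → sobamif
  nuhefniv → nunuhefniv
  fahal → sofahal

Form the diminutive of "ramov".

raramov

gulrabuv and malul both have last vowel 'u' yet inflect differently (gugulrabuv, somalul), so the last vowel is not what conditions the rule; the final letter is.
"ramov" ends in -v. The stems ending in -v (nuhefniv → nunuhefniv, gulrabuv → gugulrabuv, hevrativ → hehevrativ) repeat the first consonant+vowel as a prefix.
The other pattern: stems ending in -f or -l add the prefix so-.
So ramov → raramov.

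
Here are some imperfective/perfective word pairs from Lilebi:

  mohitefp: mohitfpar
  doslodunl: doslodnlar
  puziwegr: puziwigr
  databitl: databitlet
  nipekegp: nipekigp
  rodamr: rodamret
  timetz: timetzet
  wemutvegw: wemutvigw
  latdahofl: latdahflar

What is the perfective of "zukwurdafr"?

databitl and doslodunl both end in -l yet inflect differently (databitlet, doslodnlar), so the final letter is not what conditions the rule; the second-to-last letter is.
"zukwurdafr" has second-to-last letter 'f'. The stems whose second-to-last letter is 'f' (latdahofl → latdahflar, mohitefp → mohitfpar) delete the last vowel and add -ar.
The other patterns: stems whose second-to-last letter is 'm' or 't' add -et; stems whose second-to-last letter is 'g' change the last vowel to 'i'.
So zukwurdafr → zukwurdfrar.

zukwurdfrar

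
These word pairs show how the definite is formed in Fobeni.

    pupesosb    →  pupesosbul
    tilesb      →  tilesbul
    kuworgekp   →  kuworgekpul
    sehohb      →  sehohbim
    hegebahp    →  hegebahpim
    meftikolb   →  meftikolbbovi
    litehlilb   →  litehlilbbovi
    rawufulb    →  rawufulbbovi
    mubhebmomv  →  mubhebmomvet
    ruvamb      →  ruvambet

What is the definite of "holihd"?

holihdim

pupesosb and sehohb both end in -b yet inflect differently (pupesosbul, sehohbim), so the final letter is not what conditions the rule; the second-to-last letter is.
"holihd" has second-to-last letter 'h'. The stems whose second-to-last letter is 'h' (sehohb → sehohbim, hegebahp → hegebahpim) add -im.
So holihd → holihdim.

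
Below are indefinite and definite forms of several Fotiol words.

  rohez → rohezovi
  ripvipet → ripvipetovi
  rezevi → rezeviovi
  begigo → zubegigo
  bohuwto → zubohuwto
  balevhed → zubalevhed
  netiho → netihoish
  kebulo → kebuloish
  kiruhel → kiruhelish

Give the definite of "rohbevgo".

rohbevgoovi

begigo and netiho both end in -o yet inflect differently (zubegigo, netihoish), so the final letter is not what conditions the rule; the first letter is.
"rohbevgo" begins with r-. The stems beginning with r- (rohez → rohezovi, ripvipet → ripvipetovi, rezevi → rezeviovi) add -ovi.
So rohbevgo → rohbevgoovi.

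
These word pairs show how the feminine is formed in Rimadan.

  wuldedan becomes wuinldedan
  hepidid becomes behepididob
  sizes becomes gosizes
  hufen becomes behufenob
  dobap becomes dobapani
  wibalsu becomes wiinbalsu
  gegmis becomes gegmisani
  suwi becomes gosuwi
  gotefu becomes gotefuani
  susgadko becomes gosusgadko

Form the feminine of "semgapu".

gosemgapu

hufen and wuldedan both end in -n yet inflect differently (behufenob, wuinldedan), so the final letter is not what conditions the rule; the first letter is.
"semgapu" begins with s-. The stems beginning with s- (suwi → gosuwi, susgadko → gosusgadko, sizes → gosizes) add the prefix go-.
The other patterns: stems beginning with h- add be- … -ob around the stem; stems beginning with w- insert -in- after the first vowel; stems beginning with d- or g- add -ani.
So semgapu → gosemgapu.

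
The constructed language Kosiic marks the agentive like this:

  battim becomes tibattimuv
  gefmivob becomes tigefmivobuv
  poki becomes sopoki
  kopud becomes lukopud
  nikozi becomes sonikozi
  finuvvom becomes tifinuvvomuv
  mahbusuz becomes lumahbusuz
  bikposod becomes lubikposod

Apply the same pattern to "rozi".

sorozi

"rozi" ends in -i. The stems ending in -i (poki → sopoki, nikozi → sonikozi) add the prefix so-.
The other patterns: stems ending in -b or -m add ti- … -uv around the stem; stems ending in -d or -z add the prefix lu-.
So rozi → sorozi.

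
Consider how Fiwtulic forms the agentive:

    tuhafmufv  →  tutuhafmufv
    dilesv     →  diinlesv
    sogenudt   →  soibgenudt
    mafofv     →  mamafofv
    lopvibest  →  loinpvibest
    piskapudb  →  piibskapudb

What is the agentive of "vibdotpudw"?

viibbdotpudw

mafofv and dilesv both end in -v yet inflect differently (mamafofv, diinlesv), so the final letter is not what conditions the rule; the second-to-last letter is.
"vibdotpudw" has second-to-last letter 'd'. The stems whose second-to-last letter is 'd' (piskapudb → piibskapudb, sogenudt → soibgenudt) insert -ib- after the first vowel.
So vibdotpudw → viibbdotpudw.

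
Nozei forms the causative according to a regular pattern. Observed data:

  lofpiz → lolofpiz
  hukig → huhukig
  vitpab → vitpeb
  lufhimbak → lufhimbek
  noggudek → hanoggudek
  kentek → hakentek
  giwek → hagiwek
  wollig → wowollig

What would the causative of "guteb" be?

noggudek and lufhimbak both end in -k yet inflect differently (hanoggudek, lufhimbek), so the final letter is not what conditions the rule; the last vowel is.
"guteb" has last vowel 'e'. The stems whose last vowel is 'e' (noggudek → hanoggudek, giwek → hagiwek, kentek → hakentek) add the prefix ha-.
The other patterns: stems whose last vowel is 'i' repeat the first consonant+vowel as a prefix; stems whose last vowel is 'a' change the last vowel to 'e'.
So guteb → haguteb.

haguteb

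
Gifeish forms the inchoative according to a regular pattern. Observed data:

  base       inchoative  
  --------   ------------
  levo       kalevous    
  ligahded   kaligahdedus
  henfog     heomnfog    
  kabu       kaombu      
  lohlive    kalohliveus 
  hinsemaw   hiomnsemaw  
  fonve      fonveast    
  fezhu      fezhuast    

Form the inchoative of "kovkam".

koomvkam

"kovkam" begins with k-. The one such stem in the data (kabu → kaombu) inserts -om- after the first vowel (as do hinsemaw, henfog), so the same rule applies.
The other patterns: stems beginning with l- add ka- … -us around the stem; stems beginning with f- add -ast.
So kovkam → koomvkam.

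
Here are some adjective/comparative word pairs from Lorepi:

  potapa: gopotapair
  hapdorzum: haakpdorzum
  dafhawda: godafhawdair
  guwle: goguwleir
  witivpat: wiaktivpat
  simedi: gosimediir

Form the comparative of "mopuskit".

dafhawda and witivpat both have last vowel 'a' yet inflect differently (godafhawdair, wiaktivpat), so the last vowel is not what conditions the rule; whether the stem ends in a vowel or a consonant is.
"mopuskit" ends in a consonant. The stems ending in a consonant (witivpat → wiaktivpat, hapdorzum → haakpdorzum) insert -ak- after the first vowel.
So mopuskit → moakpuskit.

moakpuskit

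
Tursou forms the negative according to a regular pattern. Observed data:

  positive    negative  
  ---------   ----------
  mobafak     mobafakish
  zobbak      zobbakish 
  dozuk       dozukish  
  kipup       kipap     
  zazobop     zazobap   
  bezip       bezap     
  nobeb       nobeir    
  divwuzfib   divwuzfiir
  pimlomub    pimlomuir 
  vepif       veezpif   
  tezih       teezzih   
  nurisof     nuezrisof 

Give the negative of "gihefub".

gihefuir

dozuk and kipup both have last vowel 'u' yet inflect differently (dozukish, kipap), so the last vowel is not what conditions the rule; the final letter is.
"gihefub" ends in -b. The stems ending in -b (nobeb → nobeir, divwuzfib → divwuzfiir, pimlomub → pimlomuir) drop the final letter and add -ir.
The other patterns: stems ending in -k add -ish; stems ending in -p change the last vowel to 'a'; stems ending in -f or -h insert -ez- after the first vowel.
So gihefub → gihefuir.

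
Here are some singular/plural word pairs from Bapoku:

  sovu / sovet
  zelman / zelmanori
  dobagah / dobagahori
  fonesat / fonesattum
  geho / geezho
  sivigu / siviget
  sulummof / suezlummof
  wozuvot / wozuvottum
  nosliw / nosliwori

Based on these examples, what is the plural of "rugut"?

ruguttum

wozuvot and sulummof both have last vowel 'o' yet inflect differently (wozuvottum, suezlummof), so the last vowel is not what conditions the rule; the final letter is.
"rugut" ends in -t. The stems ending in -t (wozuvot → wozuvottum, fonesat → fonesattum) double the final consonant and add -um.
The other patterns: stems ending in -f or -o insert -ez- after the first vowel; stems ending in -u drop the final letter and add -et; stems ending in -h, -n or -w add -ori.
So rugut → ruguttum.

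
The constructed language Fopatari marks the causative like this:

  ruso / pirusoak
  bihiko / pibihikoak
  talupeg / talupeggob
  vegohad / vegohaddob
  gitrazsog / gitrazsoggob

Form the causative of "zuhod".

ruso and gitrazsog both have last vowel 'o' yet inflect differently (pirusoak, gitrazsoggob), so the last vowel is not what conditions the rule; the final letter is.
"zuhod" ends in -d. The one such stem in the data (vegohad → vegohaddob) doubles the final consonant and adds -ob (as do talupeg, gitrazsog), so the same rule applies.
The other pattern: stems ending in -o add pi- … -ak around the stem.
So zuhod → zuhoddob.

zuhoddob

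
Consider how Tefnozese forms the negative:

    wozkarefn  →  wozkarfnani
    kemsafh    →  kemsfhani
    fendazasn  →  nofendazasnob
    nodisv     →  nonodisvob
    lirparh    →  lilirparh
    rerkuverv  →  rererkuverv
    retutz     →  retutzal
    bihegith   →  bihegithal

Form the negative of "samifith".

wozkarefn and fendazasn both end in -n yet inflect differently (wozkarfnani, nofendazasnob), so the final letter is not what conditions the rule; the second-to-last letter is.
"samifith" has second-to-last letter 't'. The stems whose second-to-last letter is 't' (retutz → retutzal, bihegith → bihegithal) add -al.
The other patterns: stems whose second-to-last letter is 'f' delete the last vowel and add -ani; stems whose second-to-last letter is 's' add no- … -ob around the stem; stems whose second-to-last letter is 'r' repeat the first consonant+vowel as a prefix.
So samifith → samifithal.

samifithal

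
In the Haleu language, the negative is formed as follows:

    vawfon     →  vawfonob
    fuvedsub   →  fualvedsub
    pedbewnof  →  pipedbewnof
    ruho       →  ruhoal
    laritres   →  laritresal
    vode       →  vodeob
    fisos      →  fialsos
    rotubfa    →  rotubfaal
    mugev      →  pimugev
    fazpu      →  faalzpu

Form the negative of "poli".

fisos and laritres both end in -s yet inflect differently (fialsos, laritresal), so the final letter is not what conditions the rule; the first letter is.
"poli" begins with p-. The one such stem in the data (pedbewnof → pipedbewnof) adds the prefix pi-, so the same rule applies.
So poli → pipoli.

pipoli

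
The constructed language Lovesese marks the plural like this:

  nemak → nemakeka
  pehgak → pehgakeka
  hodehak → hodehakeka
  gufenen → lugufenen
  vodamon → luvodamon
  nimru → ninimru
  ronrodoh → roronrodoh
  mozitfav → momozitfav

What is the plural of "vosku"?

"vosku" ends in -u. The one such stem in the data (nimru → ninimru) repeats the first consonant+vowel as a prefix (as do ronrodoh, mozitfav), so the same rule applies.
So vosku → vovosku.

vovosku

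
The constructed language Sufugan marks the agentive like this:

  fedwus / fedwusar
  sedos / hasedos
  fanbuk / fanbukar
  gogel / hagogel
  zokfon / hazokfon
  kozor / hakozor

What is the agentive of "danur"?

danurar

"danur" has last vowel 'u'. The stems whose last vowel is 'u' (fedwus → fedwusar, fanbuk → fanbukar) add -ar.
The other pattern: stems whose last vowel is 'e' or 'o' add the prefix ha-.
So danur → danurar.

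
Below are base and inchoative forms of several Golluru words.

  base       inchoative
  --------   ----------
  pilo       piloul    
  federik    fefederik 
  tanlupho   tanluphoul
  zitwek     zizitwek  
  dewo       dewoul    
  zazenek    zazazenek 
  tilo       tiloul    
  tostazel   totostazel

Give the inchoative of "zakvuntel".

zazakvuntel

"zakvuntel" ends in -l. The one such stem in the data (tostazel → totostazel) repeats the first consonant+vowel as a prefix (as do zazenek, federik), so the same rule applies.
The other pattern: stems ending in -o add -ul.
So zakvuntel → zazakvuntel.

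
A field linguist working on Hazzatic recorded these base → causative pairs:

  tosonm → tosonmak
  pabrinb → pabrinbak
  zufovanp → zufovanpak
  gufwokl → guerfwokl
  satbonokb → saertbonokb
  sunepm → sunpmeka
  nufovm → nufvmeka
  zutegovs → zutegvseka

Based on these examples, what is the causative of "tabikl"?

"tabikl" has second-to-last letter 'k'. The stems whose second-to-last letter is 'k' (gufwokl → guerfwokl, satbonokb → saertbonokb) insert -er- after the first vowel.
The other patterns: stems whose second-to-last letter is 'n' add -ak; stems whose second-to-last letter is 'p' or 'v' delete the last vowel and add -eka.
So tabikl → taerbikl.

taerbikl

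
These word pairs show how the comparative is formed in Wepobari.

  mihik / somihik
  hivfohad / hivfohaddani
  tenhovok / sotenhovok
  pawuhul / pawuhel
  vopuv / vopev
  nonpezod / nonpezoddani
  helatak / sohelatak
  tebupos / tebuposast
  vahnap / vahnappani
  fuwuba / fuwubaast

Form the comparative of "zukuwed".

zukuweddani

helatak and vahnap both have last vowel 'a' yet inflect differently (sohelatak, vahnappani), so the last vowel is not what conditions the rule; the final letter is.
"zukuwed" ends in -d. The stems ending in -d (nonpezod → nonpezoddani, hivfohad → hivfohaddani) double the final consonant and add -ani.
So zukuwed → zukuweddani.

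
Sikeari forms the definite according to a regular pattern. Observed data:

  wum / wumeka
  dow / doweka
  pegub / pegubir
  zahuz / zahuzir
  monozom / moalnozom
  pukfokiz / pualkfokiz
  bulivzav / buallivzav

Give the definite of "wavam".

"wavam" has 2 vowels. The stems with 2 vowels (pegub → pegubir, zahuz → zahuzir) add -ir.
The other patterns: stems with 1 vowel add -eka; stems with 3 vowels insert -al- after the first vowel.
So wavam → wavamir.

wavamir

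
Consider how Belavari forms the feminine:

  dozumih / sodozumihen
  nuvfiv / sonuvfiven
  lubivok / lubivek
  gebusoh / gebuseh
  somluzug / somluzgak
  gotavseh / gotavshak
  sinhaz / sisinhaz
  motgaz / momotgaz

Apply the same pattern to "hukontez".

hukontzak

"hukontez" has last vowel 'e'. The one such stem in the data (gotavseh → gotavshak) deletes the last vowel and adds -ak (as does somluzug), so the same rule applies.
So hukontez → hukontzak.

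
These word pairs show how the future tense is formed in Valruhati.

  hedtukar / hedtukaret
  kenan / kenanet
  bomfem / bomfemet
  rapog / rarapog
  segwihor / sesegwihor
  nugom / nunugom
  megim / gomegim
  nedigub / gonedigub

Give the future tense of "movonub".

gomovonub

hedtukar and segwihor both end in -r yet inflect differently (hedtukaret, sesegwihor), so the final letter is not what conditions the rule; the last vowel is.
"movonub" has last vowel 'u'. The one such stem in the data (nedigub → gonedigub) adds the prefix go-, so the same rule applies.
So movonub → gomovonub.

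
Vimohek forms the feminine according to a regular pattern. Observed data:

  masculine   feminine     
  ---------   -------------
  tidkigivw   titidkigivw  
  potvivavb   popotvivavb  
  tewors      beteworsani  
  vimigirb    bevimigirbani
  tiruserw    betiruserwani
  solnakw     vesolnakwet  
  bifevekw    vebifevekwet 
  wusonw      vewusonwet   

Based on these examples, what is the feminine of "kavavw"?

potvivavb and vimigirb both end in -b yet inflect differently (popotvivavb, bevimigirbani), so the final letter is not what conditions the rule; the second-to-last letter is.
"kavavw" has second-to-last letter 'v'. The stems whose second-to-last letter is 'v' (tidkigivw → titidkigivw, potvivavb → popotvivavb) repeat the first consonant+vowel as a prefix.
The other patterns: stems whose second-to-last letter is 'r' add be- … -ani around the stem; stems whose second-to-last letter is 'k' or 'n' add ve- … -et around the stem.
So kavavw → kakavavw.

kakavavw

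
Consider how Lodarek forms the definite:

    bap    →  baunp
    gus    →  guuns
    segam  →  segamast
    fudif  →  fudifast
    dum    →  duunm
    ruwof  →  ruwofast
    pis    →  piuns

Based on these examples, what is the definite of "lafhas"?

segam and dum both end in -m yet inflect differently (segamast, duunm), so the final letter is not what conditions the rule; the number of vowels is.
"lafhas" has 2 vowels. The stems with 2 vowels (segam → segamast, fudif → fudifast, ruwof → ruwofast) add -ast.
The other pattern: stems with 1 vowel insert -un- after the first vowel.
So lafhas → lafhasast.

lafhasast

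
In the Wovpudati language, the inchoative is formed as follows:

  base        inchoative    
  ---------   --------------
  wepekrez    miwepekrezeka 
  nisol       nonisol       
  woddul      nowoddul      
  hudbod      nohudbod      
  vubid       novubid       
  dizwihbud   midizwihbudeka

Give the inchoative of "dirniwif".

midirniwifeka

"dirniwif" has 3 vowels. The stems with 3 vowels (wepekrez → miwepekrezeka, dizwihbud → midizwihbudeka) add mi- … -eka around the stem.
The other pattern: stems with 2 vowels add the prefix no-.
So dirniwif → midirniwifeka.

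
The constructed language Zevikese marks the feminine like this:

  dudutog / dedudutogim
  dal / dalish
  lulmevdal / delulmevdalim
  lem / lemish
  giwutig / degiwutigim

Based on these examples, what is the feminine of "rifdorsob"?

derifdorsobim

"rifdorsob" has 3 vowels. The stems with 3 vowels (giwutig → degiwutigim, lulmevdal → delulmevdalim, dudutog → dedudutogim) add de- … -im around the stem.
So rifdorsob → derifdorsobim.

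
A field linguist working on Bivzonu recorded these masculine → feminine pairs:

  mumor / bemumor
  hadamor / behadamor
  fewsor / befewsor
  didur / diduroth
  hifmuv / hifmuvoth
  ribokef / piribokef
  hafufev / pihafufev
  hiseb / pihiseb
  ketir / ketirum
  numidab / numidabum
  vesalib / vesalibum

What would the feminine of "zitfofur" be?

zitfofuroth

"zitfofur" has last vowel 'u'. The stems whose last vowel is 'u' (didur → diduroth, hifmuv → hifmuvoth) add -oth.
The other patterns: stems whose last vowel is 'o' add the prefix be-; stems whose last vowel is 'e' add the prefix pi-; stems whose last vowel is 'a' or 'i' add -um.
So zitfofur → zitfofuroth.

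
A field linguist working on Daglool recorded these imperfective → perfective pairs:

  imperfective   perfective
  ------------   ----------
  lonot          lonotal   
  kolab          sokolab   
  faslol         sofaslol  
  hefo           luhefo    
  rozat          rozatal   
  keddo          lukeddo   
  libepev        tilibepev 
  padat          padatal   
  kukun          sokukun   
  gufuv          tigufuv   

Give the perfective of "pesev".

tipesev

keddo and lonot both have last vowel 'o' yet inflect differently (lukeddo, lonotal), so the last vowel is not what conditions the rule; the final letter is.
"pesev" ends in -v. The stems ending in -v (gufuv → tigufuv, libepev → tilibepev) add the prefix ti-.
So pesev → tipesev.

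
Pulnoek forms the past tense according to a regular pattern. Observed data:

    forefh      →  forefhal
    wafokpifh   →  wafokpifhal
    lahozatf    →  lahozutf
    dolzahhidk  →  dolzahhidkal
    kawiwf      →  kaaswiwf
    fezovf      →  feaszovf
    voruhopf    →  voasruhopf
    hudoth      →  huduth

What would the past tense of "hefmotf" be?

hudoth and forefh both end in -h yet inflect differently (huduth, forefhal), so the final letter is not what conditions the rule; the second-to-last letter is.
"hefmotf" has second-to-last letter 't'. The stems whose second-to-last letter is 't' (hudoth → huduth, lahozatf → lahozutf) change the last vowel to 'u'.
The other patterns: stems whose second-to-last letter is 'd' or 'f' add -al; stems whose second-to-last letter is 'p', 'v' or 'w' insert -as- after the first vowel.
So hefmotf → hefmutf.

hefmutf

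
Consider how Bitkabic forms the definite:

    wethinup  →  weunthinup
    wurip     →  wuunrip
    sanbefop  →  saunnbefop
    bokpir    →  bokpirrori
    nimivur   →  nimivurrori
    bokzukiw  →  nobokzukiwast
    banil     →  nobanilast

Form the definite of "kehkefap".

"kehkefap" ends in -p. The stems ending in -p (wethinup → weunthinup, wurip → wuunrip, sanbefop → saunnbefop) insert -un- after the first vowel.
So kehkefap → keunhkefap.

keunhkefap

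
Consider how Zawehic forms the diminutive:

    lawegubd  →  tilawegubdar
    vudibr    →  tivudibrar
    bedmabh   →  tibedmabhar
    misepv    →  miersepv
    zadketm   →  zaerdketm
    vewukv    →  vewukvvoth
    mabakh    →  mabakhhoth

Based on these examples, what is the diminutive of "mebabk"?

timebabkar

misepv and vewukv both end in -v yet inflect differently (miersepv, vewukvvoth), so the final letter is not what conditions the rule; the second-to-last letter is.
"mebabk" has second-to-last letter 'b'. The stems whose second-to-last letter is 'b' (lawegubd → tilawegubdar, vudibr → tivudibrar, bedmabh → tibedmabhar) add ti- … -ar around the stem.
So mebabk → timebabkar.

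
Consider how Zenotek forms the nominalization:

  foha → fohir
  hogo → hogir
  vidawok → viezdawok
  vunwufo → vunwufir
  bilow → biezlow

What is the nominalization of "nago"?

hogo and bilow both have last vowel 'o' yet inflect differently (hogir, biezlow), so the last vowel is not what conditions the rule; whether the stem ends in a vowel or a consonant is.
"nago" ends in a vowel. The stems ending in a vowel (hogo → hogir, foha → fohir, vunwufo → vunwufir) drop the final letter and add -ir.
So nago → nagir.

nagir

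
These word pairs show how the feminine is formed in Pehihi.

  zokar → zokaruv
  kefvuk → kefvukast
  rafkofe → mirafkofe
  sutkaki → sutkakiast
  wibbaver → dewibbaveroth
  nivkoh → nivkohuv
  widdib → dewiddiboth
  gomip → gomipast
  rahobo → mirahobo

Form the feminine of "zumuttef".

zumuttefuv

zokar and wibbaver both end in -r yet inflect differently (zokaruv, dewibbaveroth), so the final letter is not what conditions the rule; the first letter is.
"zumuttef" begins with z-. The one such stem in the data (zokar → zokaruv) adds -uv, so the same rule applies.
So zumuttef → zumuttefuv.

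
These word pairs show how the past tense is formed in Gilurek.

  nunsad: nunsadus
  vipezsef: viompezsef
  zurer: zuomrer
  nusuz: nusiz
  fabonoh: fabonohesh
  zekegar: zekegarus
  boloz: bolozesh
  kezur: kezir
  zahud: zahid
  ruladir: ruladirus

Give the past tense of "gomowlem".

"gomowlem" has last vowel 'e'. The stems whose last vowel is 'e' (vipezsef → viompezsef, zurer → zuomrer) insert -om- after the first vowel.
So gomowlem → goommowlem.

goommowlem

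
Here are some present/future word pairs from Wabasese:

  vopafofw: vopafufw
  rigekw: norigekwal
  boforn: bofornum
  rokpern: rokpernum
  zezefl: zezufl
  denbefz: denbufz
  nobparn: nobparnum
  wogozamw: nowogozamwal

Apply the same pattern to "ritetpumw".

noritetpumwal

vopafofw and rigekw both end in -w yet inflect differently (vopafufw, norigekwal), so the final letter is not what conditions the rule; the second-to-last letter is.
"ritetpumw" has second-to-last letter 'm'. The one such stem in the data (wogozamw → nowogozamwal) adds no- … -al around the stem, so the same rule applies.
The other patterns: stems whose second-to-last letter is 'r' add -um; stems whose second-to-last letter is 'f' change the last vowel to 'u'.
So ritetpumw → noritetpumwal.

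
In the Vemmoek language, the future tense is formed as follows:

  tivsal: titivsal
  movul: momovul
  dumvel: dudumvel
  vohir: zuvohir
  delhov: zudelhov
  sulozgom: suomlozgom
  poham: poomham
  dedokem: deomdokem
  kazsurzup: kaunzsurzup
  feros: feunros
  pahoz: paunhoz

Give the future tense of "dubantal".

delhov and sulozgom both have last vowel 'o' yet inflect differently (zudelhov, suomlozgom), so the last vowel is not what conditions the rule; the final letter is.
"dubantal" ends in -l. The stems ending in -l (tivsal → titivsal, movul → momovul, dumvel → dudumvel) repeat the first consonant+vowel as a prefix.
The other patterns: stems ending in -r or -v add the prefix zu-; stems ending in -m insert -om- after the first vowel; stems ending in -p, -s or -z insert -un- after the first vowel.
So dubantal → dudubantal.

dudubantal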